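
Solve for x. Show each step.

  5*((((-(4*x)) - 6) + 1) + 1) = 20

Step 1. [5*((((-(4*x)) - 6) + 1) + 1) = 20] divide by the outer 5, so div: (((-(4*x)) - 6) + 1) + 1 = 4.
Step 2. [(((-(4*x)) - 6) + 1) + 1 = 4] peel the +1: subtract 1 from each side ⇒ sub: ((-(4*x)) - 6) + 1 = 3.
Step 3. [((-(4*x)) - 6) + 1 = 3] +1 is outermost — subtract 1 both sides. So sub: (-(4*x)) - 6 = 2.
Step 4. [(-(4*x)) - 6 = 2] the outer -6 inverts by adding 6, so sub: -(4*x) = 8.
Step 5. [-(4*x) = 8] leading − — multiply by −1 ⇒ neg: 4*x = -8.
Step 6. [4*x = -8] 4 out front; divide by 4 ⇒ div: x = -2.

Answer: x ∈ {-2}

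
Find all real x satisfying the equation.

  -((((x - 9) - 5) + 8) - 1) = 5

Step 1. [-((((x - 9) - 5) + 8) - 1) = 5] LHS negated; negate both sides. So neg: (((x - 9) - 5) + 8) - 1 = -5.
Step 2. [(((x - 9) - 5) + 8) - 1 = -5] add 1: x sits inside (… - 1), so sub: ((x - 9) - 5) + 8 = -4.
Step 3. [((x - 9) - 5) + 8 = -4] subtract 8: x sits inside (… + 8). So sub: (x - 9) - 5 = -12.
Step 4. [(x - 9) - 5 = -12] -5 is outermost — add 5 both sides, so sub: x - 9 = -7.
Step 5. [x - 9 = -7] the outer -9 inverts by adding 9, so sub: x = 2.

Answer: x ∈ {2}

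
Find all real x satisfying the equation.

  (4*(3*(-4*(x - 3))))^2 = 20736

Step 1. [(4*(3*(-4*(x - 3))))^2 = 20736] 20736 ≥ 0, LHS is (·)² — take ±√. So sqrt: 4*(3*(-4*(x - 3))) = 144 or -144.
Step 2. [4*(3*(-4*(x - 3))) = 144 or -144] leading coefficient 4: divide by 4, so div: 3*(-4*(x - 3)) = 36 or -36.
Step 3. [3*(-4*(x - 3)) = 36 or -36] 3·(inner) — divide through by 3. So div: -4*(x - 3) = 12 or -12.
Step 4. [-4*(x - 3) = 12 or -12] -4 out front; divide by -4, so div: x - 3 = -3 or 3.
Step 5. [x - 3 = -3 or 3] -3 is outermost — add 3 both sides. So sub: x = 0 or 6.

Answer: x ∈ {0, 6}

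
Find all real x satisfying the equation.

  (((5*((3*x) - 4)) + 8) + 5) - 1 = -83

Step 1. [(((5*((3*x) - 4)) + 8) + 5) - 1 = -83] -1 is outermost — add 1 both sides ⇒ sub: ((5*((3*x) - 4)) + 8) + 5 = -82.
Step 2. [((5*((3*x) - 4)) + 8) + 5 = -82] peel the +5: subtract 5 from each side, so sub: (5*((3*x) - 4)) + 8 = -87.
Step 3. [(5*((3*x) - 4)) + 8 = -87] 8 comes off first (subtract 8). So sub: 5*((3*x) - 4) = -95.
Step 4. [5*((3*x) - 4) = -95] 5·(inner) — divide through by 5. So div: (3*x) - 4 = -19.
Step 5. [(3*x) - 4 = -19] -4 is outermost — add 4 both sides ⇒ sub: 3*x = -15.
Step 6. [3*x = -15] divide by the outer 3. So div: x = -5.

Answer: x ∈ {-5}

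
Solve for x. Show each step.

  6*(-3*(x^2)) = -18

Step 1. [6*(-3*(x^2)) = -18] divide by the outer 6 ⇒ div: -3*(x^2) = -3.
Step 2. [-3*(x^2) = -3] -3 out front; divide by -3 ⇒ div: x^2 = 1.
Step 3. [x^2 = 1] √ both sides: 1 ≥ 0 gives two branches ⇒ sqrt: x = 1 or -1.

Answer: x ∈ {-1, 1}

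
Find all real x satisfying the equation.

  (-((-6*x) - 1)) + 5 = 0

Step 1. [(-((-6*x) - 1)) + 5 = 0] the outer +5 inverts by subtracting 5 ⇒ sub: -((-6*x) - 1) = -5.
Step 2. [-((-6*x) - 1) = -5] LHS negated; negate both sides. So neg: (-6*x) - 1 = 5.
Step 3. [(-6*x) - 1 = 5] add 1: x sits inside (… - 1). So sub: -6*x = 6.
Step 4. [-6*x = 6] leading coefficient -6: divide by -6 ⇒ div: x = -1.

Answer: x ∈ {-1}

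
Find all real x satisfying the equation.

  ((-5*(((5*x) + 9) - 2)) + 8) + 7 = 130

Step 1. [((-5*(((5*x) + 9) - 2)) + 8) + 7 = 130] peel the +7: subtract 7 from each side. So sub: (-5*(((5*x) + 9) - 2)) + 8 = 123.
Step 2. [(-5*(((5*x) + 9) - 2)) + 8 = 123] +8 is outermost — subtract 8 both sides, so sub: -5*(((5*x) + 9) - 2) = 115.
Step 3. [-5*(((5*x) + 9) - 2) = 115] divide by the outer -5, so div: ((5*x) + 9) - 2 = -23.
Step 4. [((5*x) + 9) - 2 = -23] the outer -2 inverts by adding 2 ⇒ sub: (5*x) + 9 = -21.
Step 5. [(5*x) + 9 = -21] +9 is outermost — subtract 9 both sides, so sub: 5*x = -30.
Step 6. [5*x = -30] 5 out front; divide by 5. So div: x = -6.

Answer: x ∈ {-6}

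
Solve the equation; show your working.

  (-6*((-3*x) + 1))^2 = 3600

Step 1. [(-6*((-3*x) + 1))^2 = 3600] √ both sides: 3600 ≥ 0 gives two branches, so sqrt: -6*((-3*x) + 1) = 60 or -60.
Step 2. [-6*((-3*x) + 1) = 60 or -60] divide by the outer -6. So div: (-3*x) + 1 = -10 or 10.
Step 3. [(-3*x) + 1 = -10 or 10] peel the +1: subtract 1 from each side ⇒ sub: -3*x = -11 or 9.
Step 4. [-3*x = -11 or 9] divide by the outer -3. So div: x = 11/3 or -3.

Answer: x ∈ {-3, 11/3}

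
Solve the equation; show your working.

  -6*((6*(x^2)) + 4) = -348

Step 1. [-6*((6*(x^2)) + 4) = -348] divide by the outer -6, so div: (6*(x^2)) + 4 = 58.
Step 2. [(6*(x^2)) + 4 = 58] subtract 4: x sits inside (… + 4), so sub: 6*(x^2) = 54.
Step 3. [6*(x^2) = 54] 6·(inner) — divide through by 6, so div: x^2 = 9.
Step 4. [x^2 = 9] LHS squared, RHS 9 ≥ 0: apply √ (±). So sqrt: x = 3 or -3.

Answer: x ∈ {-3, 3}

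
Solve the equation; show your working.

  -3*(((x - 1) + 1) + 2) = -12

Step 1. [-3*(((x - 1) + 1) + 2) = -12] LHS = -3·(…); ÷-3 both sides, so div: ((x - 1) + 1) + 2 = 4.
Step 2. [((x - 1) + 1) + 2 = 4] 2 comes off first (subtract 2), so sub: (x - 1) + 1 = 2.
Step 3. [(x - 1) + 1 = 2] the outer +1 inverts by subtracting 1 ⇒ sub: x - 1 = 1.
Step 4. [x - 1 = 1] 1 comes off first (add 1). So sub: x = 2.

Answer: x ∈ {2}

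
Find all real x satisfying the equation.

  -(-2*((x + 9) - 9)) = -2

Step 1. [-(-2*((x + 9) - 9)) = -2] flip signs both sides ⇒ neg: -2*((x + 9) - 9) = 2.
Step 2. [-2*((x + 9) - 9) = 2] -2·(inner) — divide through by -2, so div: (x + 9) - 9 = -1.
Step 3. [(x + 9) - 9 = -1] -9 is outermost — add 9 both sides ⇒ sub: x + 9 = 8.
Step 4. [x + 9 = 8] the outer +9 inverts by subtracting 9. So sub: x = -1.

Answer: x ∈ {-1}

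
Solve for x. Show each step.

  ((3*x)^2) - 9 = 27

Step 1. [((3*x)^2) - 9 = 27] -9 is outermost — add 9 both sides ⇒ sub: (3*x)^2 = 36.
Step 2. [(3*x)^2 = 36] LHS squared, RHS 36 ≥ 0: apply √ (±). So sqrt: 3*x = 6 or -6.
Step 3. [3*x = 6 or -6] 3 out front; divide by 3 ⇒ div: x = 2 or -2.

Answer: x ∈ {-2, 2}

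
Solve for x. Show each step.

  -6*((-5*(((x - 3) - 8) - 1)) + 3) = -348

Step 1. [-6*((-5*(((x - 3) - 8) - 1)) + 3) = -348] divide by the outer -6 ⇒ div: (-5*(((x - 3) - 8) - 1)) + 3 = 58.
Step 2. [(-5*(((x - 3) - 8) - 1)) + 3 = 58] subtract 3: x sits inside (… + 3), so sub: -5*(((x - 3) - 8) - 1) = 55.
Step 3. [-5*(((x - 3) - 8) - 1) = 55] divide by the outer -5. So div: ((x - 3) - 8) - 1 = -11.
Step 4. [((x - 3) - 8) - 1 = -11] 1 comes off first (add 1). So sub: (x - 3) - 8 = -10.
Step 5. [(x - 3) - 8 = -10] -8 is outermost — add 8 both sides. So sub: x - 3 = -2.
Step 6. [x - 3 = -2] the outer -3 inverts by adding 3 ⇒ sub: x = 1.

Answer: x ∈ {1}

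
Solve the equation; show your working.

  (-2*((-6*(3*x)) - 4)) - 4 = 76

Step 1. [(-2*((-6*(3*x)) - 4)) - 4 = 76] common factor -2 (LHS and 76) — divide through ⇒ factor: ((-6*(3*x)) - 4) + 2 = -38.
Step 2. [((-6*(3*x)) - 4) + 2 = -38] subtract 2: x sits inside (… + 2). So sub: (-6*(3*x)) - 4 = -40.
Step 3. [(-6*(3*x)) - 4 = -40] the outer -4 inverts by adding 4 ⇒ sub: -6*(3*x) = -36.
Step 4. [-6*(3*x) = -36] leading coefficient -6: divide by -6, so div: 3*x = 6.
Step 5. [3*x = 6] 3 out front; divide by 3 ⇒ div: x = 2.

Answer: x ∈ {2}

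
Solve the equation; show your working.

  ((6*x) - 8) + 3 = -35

Step 1. [((6*x) - 8) + 3 = -35] the outer +3 inverts by subtracting 3. So sub: (6*x) - 8 = -38.
Step 2. [(6*x) - 8 = -38] 8 comes off first (add 8), so sub: 6*x = -30.
Step 3. [6*x = -30] 6·(inner) — divide through by 6, so div: x = -5.

Answer: x ∈ {-5}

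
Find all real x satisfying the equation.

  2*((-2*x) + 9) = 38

Step 1. [2*((-2*x) + 9) = 38] leading coefficient 2: divide by 2, so div: (-2*x) + 9 = 19.
Step 2. [(-2*x) + 9 = 19] +9 is outermost — subtract 9 both sides ⇒ sub: -2*x = 10.
Step 3. [-2*x = 10] LHS = -2·(…); ÷-2 both sides. So div: x = -5.

Answer: x ∈ {-5}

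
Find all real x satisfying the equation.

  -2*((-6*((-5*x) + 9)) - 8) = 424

Step 1. [-2*((-6*((-5*x) + 9)) - 8) = 424] -2·(inner) — divide through by -2. So div: (-6*((-5*x) + 9)) - 8 = -212.
Step 2. [(-6*((-5*x) + 9)) - 8 = -212] add 8: x sits inside (… - 8). So sub: -6*((-5*x) + 9) = -204.
Step 3. [-6*((-5*x) + 9) = -204] -6 out front; divide by -6, so div: (-5*x) + 9 = 34.
Step 4. [(-5*x) + 9 = 34] peel the +9: subtract 9 from each side, so sub: -5*x = 25.
Step 5. [-5*x = 25] divide by the outer -5 ⇒ div: x = -5.

Answer: x ∈ {-5}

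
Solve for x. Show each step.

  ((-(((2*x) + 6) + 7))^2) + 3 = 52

Step 1. [((-(((2*x) + 6) + 7))^2) + 3 = 52] the outer +3 inverts by subtracting 3. So sub: (-(((2*x) + 6) + 7))^2 = 49.
Step 2. [(-(((2*x) + 6) + 7))^2 = 49] 49 ≥ 0, LHS is (·)² — take ±√ ⇒ sqrt: -(((2*x) + 6) + 7) = 7 or -7.
Step 3. [-(((2*x) + 6) + 7) = 7 or -7] flip signs both sides ⇒ neg: ((2*x) + 6) + 7 = -7 or 7.
Step 4. [((2*x) + 6) + 7 = -7 or 7] the outer +7 inverts by subtracting 7. So sub: (2*x) + 6 = -14 or 0.
Step 5. [(2*x) + 6 = -14 or 0] subtract 6: x sits inside (… + 6). So sub: 2*x = -20 or -6.
Step 6. [2*x = -20 or -6] LHS = 2·(…); ÷2 both sides, so div: x = -10 or -3.

Answer: x ∈ {-10, -3}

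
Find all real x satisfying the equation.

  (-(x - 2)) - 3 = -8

Step 1. [(-(x - 2)) - 3 = -8] 3 comes off first (add 3) ⇒ sub: -(x - 2) = -5.
Step 2. [-(x - 2) = -5] flip signs both sides ⇒ neg: x - 2 = 5.
Step 3. [x - 2 = 5] peel the -2: add 2 from each side ⇒ sub: x = 7.

Answer: x ∈ {7}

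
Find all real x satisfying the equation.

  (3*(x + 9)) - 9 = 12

Step 1. [(3*(x + 9)) - 9 = 12] 3 | LHS and 3 | 12: pull 3 out ⇒ factor: (x + 9) - 3 = 4.
Step 2. [(x + 9) - 3 = 4] 3 comes off first (add 3). So sub: x + 9 = 7.
Step 3. [x + 9 = 7] +9 is outermost — subtract 9 both sides ⇒ sub: x = -2.

Answer: x ∈ {-2}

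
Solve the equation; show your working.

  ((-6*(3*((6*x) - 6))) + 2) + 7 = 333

Step 1. [((-6*(3*((6*x) - 6))) + 2) + 7 = 333] +7 is outermost — subtract 7 both sides ⇒ sub: (-6*(3*((6*x) - 6))) + 2 = 326.
Step 2. [(-6*(3*((6*x) - 6))) + 2 = 326] the outer +2 inverts by subtracting 2, so sub: -6*(3*((6*x) - 6)) = 324.
Step 3. [-6*(3*((6*x) - 6)) = 324] -6 out front; divide by -6, so div: 3*((6*x) - 6) = -54.
Step 4. [3*((6*x) - 6) = -54] divide by the outer 3, so div: (6*x) - 6 = -18.
Step 5. [(6*x) - 6 = -18] common factor 6 (LHS and -18) — divide through, so factor: x - 1 = -3.
Step 6. [x - 1 = -3] -1 is outermost — add 1 both sides ⇒ sub: x = -2.

Answer: x ∈ {-2}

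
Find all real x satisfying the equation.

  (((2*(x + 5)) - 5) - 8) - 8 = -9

Step 1. [(((2*(x + 5)) - 5) - 8) - 8 = -9] add 8: x sits inside (… - 8). So sub: ((2*(x + 5)) - 5) - 8 = -1.
Step 2. [((2*(x + 5)) - 5) - 8 = -1] -8 is outermost — add 8 both sides. So sub: (2*(x + 5)) - 5 = 7.
Step 3. [(2*(x + 5)) - 5 = 7] the outer -5 inverts by adding 5, so sub: 2*(x + 5) = 12.
Step 4. [2*(x + 5) = 12] 2·(inner) — divide through by 2, so div: x + 5 = 6.
Step 5. [x + 5 = 6] the outer +5 inverts by subtracting 5. So sub: x = 1.

Answer: x ∈ {1}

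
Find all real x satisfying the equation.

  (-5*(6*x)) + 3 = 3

Step 1. [(-5*(6*x)) + 3 = 3] 3 comes off first (subtract 3) ⇒ sub: -5*(6*x) = 0.
Step 2. [-5*(6*x) = 0] -5·(inner) — divide through by -5 ⇒ div: 6*x = 0.
Step 3. [6*x = 0] divide by the outer 6 ⇒ div: x = 0.

Answer: x ∈ {0}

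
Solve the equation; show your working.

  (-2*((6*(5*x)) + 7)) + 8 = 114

Step 1. [(-2*((6*(5*x)) + 7)) + 8 = 114] common factor -2 (LHS and 114) — divide through, so factor: ((6*(5*x)) + 7) - 4 = -57.
Step 2. [((6*(5*x)) + 7) - 4 = -57] add 4: x sits inside (… - 4). So sub: (6*(5*x)) + 7 = -53.
Step 3. [(6*(5*x)) + 7 = -53] 7 comes off first (subtract 7), so sub: 6*(5*x) = -60.
Step 4. [6*(5*x) = -60] 6·(inner) — divide through by 6, so div: 5*x = -10.
Step 5. [5*x = -10] 5·(inner) — divide through by 5 ⇒ div: x = -2.

Answer: x ∈ {-2}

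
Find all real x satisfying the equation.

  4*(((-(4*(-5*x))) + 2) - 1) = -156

Step 1. [4*(((-(4*(-5*x))) + 2) - 1) = -156] divide by the outer 4 ⇒ div: ((-(4*(-5*x))) + 2) - 1 = -39.
Step 2. [((-(4*(-5*x))) + 2) - 1 = -39] add 1: x sits inside (… - 1). So sub: (-(4*(-5*x))) + 2 = -38.
Step 3. [(-(4*(-5*x))) + 2 = -38] subtract 2: x sits inside (… + 2). So sub: -(4*(-5*x)) = -40.
Step 4. [-(4*(-5*x)) = -40] flip signs both sides ⇒ neg: 4*(-5*x) = 40.
Step 5. [4*(-5*x) = 40] 4·(inner) — divide through by 4. So div: -5*x = 10.
Step 6. [-5*x = 10] -5 out front; divide by -5, so div: x = -2.

Answer: x ∈ {-2}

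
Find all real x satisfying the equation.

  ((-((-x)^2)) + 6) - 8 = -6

Step 1. [((-((-x)^2)) + 6) - 8 = -6] peel the -8: add 8 from each side, so sub: (-((-x)^2)) + 6 = 2.
Step 2. [(-((-x)^2)) + 6 = 2] the outer +6 inverts by subtracting 6, so sub: -((-x)^2) = -4.
Step 3. [-((-x)^2) = -4] flip signs both sides, so neg: (-x)^2 = 4.
Step 4. [(-x)^2 = 4] √ both sides: 4 ≥ 0 gives two branches, so sqrt: -x = 2 or -2.
Step 5. [-x = 2 or -2] LHS negated; negate both sides ⇒ neg: x = -2 or 2.

Answer: x ∈ {-2, 2}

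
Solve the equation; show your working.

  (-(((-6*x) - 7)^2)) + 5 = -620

Step 1. [(-(((-6*x) - 7)^2)) + 5 = -620] peel the +5: subtract 5 from each side. So sub: -(((-6*x) - 7)^2) = -625.
Step 2. [-(((-6*x) - 7)^2) = -625] leading − — multiply by −1 ⇒ neg: ((-6*x) - 7)^2 = 625.
Step 3. [((-6*x) - 7)^2 = 625] 625 ≥ 0, LHS is (·)² — take ±√ ⇒ sqrt: (-6*x) - 7 = 25 or -25.
Step 4. [(-6*x) - 7 = 25 or -25] add 7: x sits inside (… - 7), so sub: -6*x = 32 or -18.
Step 5. [-6*x = 32 or -18] LHS = -6·(…); ÷-6 both sides. So div: x = -16/3 or 3.

Answer: x ∈ {-16/3, 3}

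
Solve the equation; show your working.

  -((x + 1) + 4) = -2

Step 1. [-((x + 1) + 4) = -2] leading − — multiply by −1 ⇒ neg: (x + 1) + 4 = 2.
Step 2. [(x + 1) + 4 = 2] peel the +4: subtract 4 from each side ⇒ sub: x + 1 = -2.
Step 3. [x + 1 = -2] +1 is outermost — subtract 1 both sides, so sub: x = -3.

Answer: x ∈ {-3}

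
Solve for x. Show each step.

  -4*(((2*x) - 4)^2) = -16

Step 1. [-4*(((2*x) - 4)^2) = -16] -4·(inner) — divide through by -4, so div: ((2*x) - 4)^2 = 4.
Step 2. [((2*x) - 4)^2 = 4] 4 ≥ 0, LHS is (·)² — take ±√ ⇒ sqrt: (2*x) - 4 = 2 or -2.
Step 3. [(2*x) - 4 = 2 or -2] common factor 2 (LHS and 2 or -2) — divide through. So factor: x - 2 = 1 or -1.
Step 4. [x - 2 = 1 or -1] peel the -2: add 2 from each side ⇒ sub: x = 3 or 1.

Answer: x ∈ {1, 3}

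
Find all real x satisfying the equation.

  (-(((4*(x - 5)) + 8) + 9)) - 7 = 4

Step 1. [(-(((4*(x - 5)) + 8) + 9)) - 7 = 4] the outer -7 inverts by adding 7, so sub: -(((4*(x - 5)) + 8) + 9) = 11.
Step 2. [-(((4*(x - 5)) + 8) + 9) = 11] LHS negated; negate both sides. So neg: ((4*(x - 5)) + 8) + 9 = -11.
Step 3. [((4*(x - 5)) + 8) + 9 = -11] +9 is outermost — subtract 9 both sides, so sub: (4*(x - 5)) + 8 = -20.
Step 4. [(4*(x - 5)) + 8 = -20] +8 is outermost — subtract 8 both sides ⇒ sub: 4*(x - 5) = -28.
Step 5. [4*(x - 5) = -28] LHS = 4·(…); ÷4 both sides ⇒ div: x - 5 = -7.
Step 6. [x - 5 = -7] -5 is outermost — add 5 both sides, so sub: x = -2.

Answer: x ∈ {-2}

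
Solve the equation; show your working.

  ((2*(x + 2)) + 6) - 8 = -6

Step 1. [((2*(x + 2)) + 6) - 8 = -6] the outer -8 inverts by adding 8, so sub: (2*(x + 2)) + 6 = 2.
Step 2. [(2*(x + 2)) + 6 = 2] peel the +6: subtract 6 from each side, so sub: 2*(x + 2) = -4.
Step 3. [2*(x + 2) = -4] leading coefficient 2: divide by 2 ⇒ div: x + 2 = -2.
Step 4. [x + 2 = -2] 2 comes off first (subtract 2) ⇒ sub: x = -4.

Answer: x ∈ {-4}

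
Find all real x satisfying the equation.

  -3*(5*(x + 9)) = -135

Step 1. [-3*(5*(x + 9)) = -135] leading coefficient -3: divide by -3, so div: 5*(x + 9) = 45.
Step 2. [5*(x + 9) = 45] 5·(inner) — divide through by 5, so div: x + 9 = 9.
Step 3. [x + 9 = 9] 9 comes off first (subtract 9). So sub: x = 0.

Answer: x ∈ {0}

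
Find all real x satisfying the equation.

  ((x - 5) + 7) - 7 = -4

Step 1. [((x - 5) + 7) - 7 = -4] add 7: x sits inside (… - 7), so sub: (x - 5) + 7 = 3.
Step 2. [(x - 5) + 7 = 3] peel the +7: subtract 7 from each side, so sub: x - 5 = -4.
Step 3. [x - 5 = -4] peel the -5: add 5 from each side, so sub: x = 1.

Answer: x ∈ {1}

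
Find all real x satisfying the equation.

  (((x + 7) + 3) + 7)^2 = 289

Step 1. [(((x + 7) + 3) + 7)^2 = 289] √ both sides: 289 ≥ 0 gives two branches. So sqrt: ((x + 7) + 3) + 7 = 17 or -17.
Step 2. [((x + 7) + 3) + 7 = 17 or -17] subtract 7: x sits inside (… + 7), so sub: (x + 7) + 3 = 10 or -24.
Step 3. [(x + 7) + 3 = 10 or -24] subtract 3: x sits inside (… + 3) ⇒ sub: x + 7 = 7 or -27.
Step 4. [x + 7 = 7 or -27] the outer +7 inverts by subtracting 7. So sub: x = 0 or -34.

Answer: x ∈ {-34, 0}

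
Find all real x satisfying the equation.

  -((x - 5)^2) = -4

Step 1. [-((x - 5)^2) = -4] LHS negated; negate both sides, so neg: (x - 5)^2 = 4.
Step 2. [(x - 5)^2 = 4] √ both sides: 4 ≥ 0 gives two branches. So sqrt: x - 5 = 2 or -2.
Step 3. [x - 5 = 2 or -2] the outer -5 inverts by adding 5, so sub: x = 7 or 3.

Answer: x ∈ {3, 7}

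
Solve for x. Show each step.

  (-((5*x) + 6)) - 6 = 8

Step 1. [(-((5*x) + 6)) - 6 = 8] 6 comes off first (add 6). So sub: -((5*x) + 6) = 14.
Step 2. [-((5*x) + 6) = 14] flip signs both sides, so neg: (5*x) + 6 = -14.
Step 3. [(5*x) + 6 = -14] the outer +6 inverts by subtracting 6, so sub: 5*x = -20.
Step 4. [5*x = -20] divide by the outer 5 ⇒ div: x = -4.

Answer: x ∈ {-4}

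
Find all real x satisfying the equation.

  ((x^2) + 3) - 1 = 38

Step 1. [((x^2) + 3) - 1 = 38] peel the -1: add 1 from each side. So sub: (x^2) + 3 = 39.
Step 2. [(x^2) + 3 = 39] peel the +3: subtract 3 from each side, so sub: x^2 = 36.
Step 3. [x^2 = 36] 36 ≥ 0, LHS is (·)² — take ±√. So sqrt: x = 6 or -6.

Answer: x ∈ {-6, 6}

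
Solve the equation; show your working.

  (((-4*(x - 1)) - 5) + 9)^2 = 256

Step 1. [(((-4*(x - 1)) - 5) + 9)^2 = 256] LHS squared, RHS 256 ≥ 0: apply √ (±), so sqrt: ((-4*(x - 1)) - 5) + 9 = 16 or -16.
Step 2. [((-4*(x - 1)) - 5) + 9 = 16 or -16] +9 is outermost — subtract 9 both sides. So sub: (-4*(x - 1)) - 5 = 7 or -25.
Step 3. [(-4*(x - 1)) - 5 = 7 or -25] the outer -5 inverts by adding 5, so sub: -4*(x - 1) = 12 or -20.
Step 4. [-4*(x - 1) = 12 or -20] LHS = -4·(…); ÷-4 both sides. So div: x - 1 = -3 or 5.
Step 5. [x - 1 = -3 or 5] the outer -1 inverts by adding 1. So sub: x = -2 or 6.

Answer: x ∈ {-2, 6}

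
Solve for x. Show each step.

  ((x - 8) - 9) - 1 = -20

Step 1. [((x - 8) - 9) - 1 = -20] 1 comes off first (add 1) ⇒ sub: (x - 8) - 9 = -19.
Step 2. [(x - 8) - 9 = -19] -9 is outermost — add 9 both sides, so sub: x - 8 = -10.
Step 3. [x - 8 = -10] -8 is outermost — add 8 both sides ⇒ sub: x = -2.

Answer: x ∈ {-2}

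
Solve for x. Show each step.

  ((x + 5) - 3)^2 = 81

Step 1. [((x + 5) - 3)^2 = 81] LHS squared, RHS 81 ≥ 0: apply √ (±). So sqrt: (x + 5) - 3 = 9 or -9.
Step 2. [(x + 5) - 3 = 9 or -9] -3 is outermost — add 3 both sides, so sub: x + 5 = 12 or -6.
Step 3. [x + 5 = 12 or -6] peel the +5: subtract 5 from each side, so sub: x = 7 or -11.

Answer: x ∈ {-11, 7}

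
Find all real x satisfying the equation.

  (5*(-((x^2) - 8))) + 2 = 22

Step 1. [(5*(-((x^2) - 8))) + 2 = 22] +2 is outermost — subtract 2 both sides. So sub: 5*(-((x^2) - 8)) = 20.
Step 2. [5*(-((x^2) - 8)) = 20] LHS = 5·(…); ÷5 both sides ⇒ div: -((x^2) - 8) = 4.
Step 3. [-((x^2) - 8) = 4] leading − — multiply by −1. So neg: (x^2) - 8 = -4.
Step 4. [(x^2) - 8 = -4] add 8: x sits inside (… - 8) ⇒ sub: x^2 = 4.
Step 5. [x^2 = 4] √ both sides: 4 ≥ 0 gives two branches. So sqrt: x = 2 or -2.

Answer: x ∈ {-2, 2}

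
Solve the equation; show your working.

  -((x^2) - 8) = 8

Step 1. [-((x^2) - 8) = 8] flip signs both sides ⇒ neg: (x^2) - 8 = -8.
Step 2. [(x^2) - 8 = -8] 8 comes off first (add 8). So sub: x^2 = 0.
Step 3. [x^2 = 0] LHS squared, RHS 0 ≥ 0: apply √ (±). So sqrt: x = 0.

Answer: x ∈ {0}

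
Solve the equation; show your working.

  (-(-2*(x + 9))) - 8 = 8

Step 1. [(-(-2*(x + 9))) - 8 = 8] -8 is outermost — add 8 both sides ⇒ sub: -(-2*(x + 9)) = 16.
Step 2. [-(-2*(x + 9)) = 16] leading − — multiply by −1. So neg: -2*(x + 9) = -16.
Step 3. [-2*(x + 9) = -16] leading coefficient -2: divide by -2 ⇒ div: x + 9 = 8.
Step 4. [x + 9 = 8] the outer +9 inverts by subtracting 9 ⇒ sub: x = -1.

Answer: x ∈ {-1}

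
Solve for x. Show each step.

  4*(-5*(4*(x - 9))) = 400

Step 1. [4*(-5*(4*(x - 9))) = 400] divide by the outer 4 ⇒ div: -5*(4*(x - 9)) = 100.
Step 2. [-5*(4*(x - 9)) = 100] -5 out front; divide by -5. So div: 4*(x - 9) = -20.
Step 3. [4*(x - 9) = -20] 4·(inner) — divide through by 4, so div: x - 9 = -5.
Step 4. [x - 9 = -5] peel the -9: add 9 from each side. So sub: x = 4.

Answer: x ∈ {4}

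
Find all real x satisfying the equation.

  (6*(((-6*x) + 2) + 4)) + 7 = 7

Step 1. [(6*(((-6*x) + 2) + 4)) + 7 = 7] 7 comes off first (subtract 7). So sub: 6*(((-6*x) + 2) + 4) = 0.
Step 2. [6*(((-6*x) + 2) + 4) = 0] leading coefficient 6: divide by 6 ⇒ div: ((-6*x) + 2) + 4 = 0.
Step 3. [((-6*x) + 2) + 4 = 0] peel the +4: subtract 4 from each side, so sub: (-6*x) + 2 = -4.
Step 4. [(-6*x) + 2 = -4] peel the +2: subtract 2 from each side, so sub: -6*x = -6.
Step 5. [-6*x = -6] leading coefficient -6: divide by -6 ⇒ div: x = 1.

Answer: x ∈ {1}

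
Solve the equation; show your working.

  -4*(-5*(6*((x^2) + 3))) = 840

Step 1. [-4*(-5*(6*((x^2) + 3))) = 840] LHS = -4·(…); ÷-4 both sides, so div: -5*(6*((x^2) + 3)) = -210.
Step 2. [-5*(6*((x^2) + 3)) = -210] divide by the outer -5. So div: 6*((x^2) + 3) = 42.
Step 3. [6*((x^2) + 3) = 42] 6 out front; divide by 6 ⇒ div: (x^2) + 3 = 7.
Step 4. [(x^2) + 3 = 7] +3 is outermost — subtract 3 both sides ⇒ sub: x^2 = 4.
Step 5. [x^2 = 4] √ both sides: 4 ≥ 0 gives two branches. So sqrt: x = 2 or -2.

Answer: x ∈ {-2, 2}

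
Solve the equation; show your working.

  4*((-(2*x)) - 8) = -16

Step 1. [4*((-(2*x)) - 8) = -16] leading coefficient 4: divide by 4. So div: (-(2*x)) - 8 = -4.
Step 2. [(-(2*x)) - 8 = -4] peel the -8: add 8 from each side. So sub: -(2*x) = 4.
Step 3. [-(2*x) = 4] leading − — multiply by −1, so neg: 2*x = -4.
Step 4. [2*x = -4] 2 out front; divide by 2. So div: x = -2.

Answer: x ∈ {-2}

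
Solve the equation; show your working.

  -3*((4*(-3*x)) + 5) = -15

Step 1. [-3*((4*(-3*x)) + 5) = -15] LHS = -3·(…); ÷-3 both sides ⇒ div: (4*(-3*x)) + 5 = 5.
Step 2. [(4*(-3*x)) + 5 = 5] subtract 5: x sits inside (… + 5). So sub: 4*(-3*x) = 0.
Step 3. [4*(-3*x) = 0] LHS = 4·(…); ÷4 both sides. So div: -3*x = 0.
Step 4. [-3*x = 0] divide by the outer -3 ⇒ div: x = 0.

Answer: x ∈ {0}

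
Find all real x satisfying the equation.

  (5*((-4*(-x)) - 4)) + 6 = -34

Step 1. [(5*((-4*(-x)) - 4)) + 6 = -34] subtract 6: x sits inside (… + 6) ⇒ sub: 5*((-4*(-x)) - 4) = -40.
Step 2. [5*((-4*(-x)) - 4) = -40] leading coefficient 5: divide by 5. So div: (-4*(-x)) - 4 = -8.
Step 3. [(-4*(-x)) - 4 = -8] -4 divides every term; factor it out, so factor: (-x) + 1 = 2.
Step 4. [(-x) + 1 = 2] the outer +1 inverts by subtracting 1. So sub: -x = 1.
Step 5. [-x = 1] flip signs both sides, so neg: x = -1.

Answer: x ∈ {-1}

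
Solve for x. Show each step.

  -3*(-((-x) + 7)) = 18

Step 1. [-3*(-((-x) + 7)) = 18] divide by the outer -3. So div: -((-x) + 7) = -6.
Step 2. [-((-x) + 7) = -6] flip signs both sides, so neg: (-x) + 7 = 6.
Step 3. [(-x) + 7 = 6] the outer +7 inverts by subtracting 7. So sub: -x = -1.
Step 4. [-x = -1] flip signs both sides, so neg: x = 1.

Answer: x ∈ {1}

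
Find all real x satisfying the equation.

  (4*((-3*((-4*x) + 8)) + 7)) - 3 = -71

Step 1. [(4*((-3*((-4*x) + 8)) + 7)) - 3 = -71] peel the -3: add 3 from each side, so sub: 4*((-3*((-4*x) + 8)) + 7) = -68.
Step 2. [4*((-3*((-4*x) + 8)) + 7) = -68] leading coefficient 4: divide by 4, so div: (-3*((-4*x) + 8)) + 7 = -17.
Step 3. [(-3*((-4*x) + 8)) + 7 = -17] subtract 7: x sits inside (… + 7), so sub: -3*((-4*x) + 8) = -24.
Step 4. [-3*((-4*x) + 8) = -24] LHS = -3·(…); ÷-3 both sides, so div: (-4*x) + 8 = 8.
Step 5. [(-4*x) + 8 = 8] common factor -4 (LHS and 8) — divide through ⇒ factor: x - 2 = -2.
Step 6. [x - 2 = -2] peel the -2: add 2 from each side ⇒ sub: x = 0.

Answer: x ∈ {0}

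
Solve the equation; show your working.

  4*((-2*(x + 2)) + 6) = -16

Step 1. [4*((-2*(x + 2)) + 6) = -16] leading coefficient 4: divide by 4 ⇒ div: (-2*(x + 2)) + 6 = -4.
Step 2. [(-2*(x + 2)) + 6 = -4] common factor -2 (LHS and -4) — divide through ⇒ factor: (x + 2) - 3 = 2.
Step 3. [(x + 2) - 3 = 2] the outer -3 inverts by adding 3. So sub: x + 2 = 5.
Step 4. [x + 2 = 5] the outer +2 inverts by subtracting 2 ⇒ sub: x = 3.

Answer: x ∈ {3}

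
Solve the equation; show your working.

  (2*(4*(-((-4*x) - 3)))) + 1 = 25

Step 1. [(2*(4*(-((-4*x) - 3)))) + 1 = 25] 1 comes off first (subtract 1), so sub: 2*(4*(-((-4*x) - 3))) = 24.
Step 2. [2*(4*(-((-4*x) - 3))) = 24] leading coefficient 2: divide by 2. So div: 4*(-((-4*x) - 3)) = 12.
Step 3. [4*(-((-4*x) - 3)) = 12] divide by the outer 4 ⇒ div: -((-4*x) - 3) = 3.
Step 4. [-((-4*x) - 3) = 3] leading − — multiply by −1, so neg: (-4*x) - 3 = -3.
Step 5. [(-4*x) - 3 = -3] the outer -3 inverts by adding 3 ⇒ sub: -4*x = 0.
Step 6. [-4*x = 0] -4 out front; divide by -4. So div: x = 0.

Answer: x ∈ {0}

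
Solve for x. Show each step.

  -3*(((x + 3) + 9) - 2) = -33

Step 1. [-3*(((x + 3) + 9) - 2) = -33] leading coefficient -3: divide by -3 ⇒ div: ((x + 3) + 9) - 2 = 11.
Step 2. [((x + 3) + 9) - 2 = 11] -2 is outermost — add 2 both sides ⇒ sub: (x + 3) + 9 = 13.
Step 3. [(x + 3) + 9 = 13] peel the +9: subtract 9 from each side. So sub: x + 3 = 4.
Step 4. [x + 3 = 4] 3 comes off first (subtract 3). So sub: x = 1.

Answer: x ∈ {1}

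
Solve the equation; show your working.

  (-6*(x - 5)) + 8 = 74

Step 1. [(-6*(x - 5)) + 8 = 74] peel the +8: subtract 8 from each side. So sub: -6*(x - 5) = 66.
Step 2. [-6*(x - 5) = 66] divide by the outer -6, so div: x - 5 = -11.
Step 3. [x - 5 = -11] add 5: x sits inside (… - 5) ⇒ sub: x = -6.

Answer: x ∈ {-6}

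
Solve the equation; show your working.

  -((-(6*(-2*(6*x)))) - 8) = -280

Step 1. [-((-(6*(-2*(6*x)))) - 8) = -280] LHS negated; negate both sides. So neg: (-(6*(-2*(6*x)))) - 8 = 280.
Step 2. [(-(6*(-2*(6*x)))) - 8 = 280] add 8: x sits inside (… - 8), so sub: -(6*(-2*(6*x))) = 288.
Step 3. [-(6*(-2*(6*x))) = 288] flip signs both sides ⇒ neg: 6*(-2*(6*x)) = -288.
Step 4. [6*(-2*(6*x)) = -288] LHS = 6·(…); ÷6 both sides. So div: -2*(6*x) = -48.
Step 5. [-2*(6*x) = -48] leading coefficient -2: divide by -2 ⇒ div: 6*x = 24.
Step 6. [6*x = 24] 6 out front; divide by 6, so div: x = 4.

Answer: x ∈ {4}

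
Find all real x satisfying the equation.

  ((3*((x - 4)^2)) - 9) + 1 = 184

Step 1. [((3*((x - 4)^2)) - 9) + 1 = 184] 1 comes off first (subtract 1). So sub: (3*((x - 4)^2)) - 9 = 183.
Step 2. [(3*((x - 4)^2)) - 9 = 183] -9 is outermost — add 9 both sides ⇒ sub: 3*((x - 4)^2) = 192.
Step 3. [3*((x - 4)^2) = 192] 3·(inner) — divide through by 3. So div: (x - 4)^2 = 64.
Step 4. [(x - 4)^2 = 64] LHS squared, RHS 64 ≥ 0: apply √ (±) ⇒ sqrt: x - 4 = 8 or -8.
Step 5. [x - 4 = 8 or -8] the outer -4 inverts by adding 4. So sub: x = 12 or -4.

Answer: x ∈ {-4, 12}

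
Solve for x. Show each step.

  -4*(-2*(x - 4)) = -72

Step 1. [-4*(-2*(x - 4)) = -72] -4·(inner) — divide through by -4. So div: -2*(x - 4) = 18.
Step 2. [-2*(x - 4) = 18] -2 out front; divide by -2 ⇒ div: x - 4 = -9.
Step 3. [x - 4 = -9] the outer -4 inverts by adding 4, so sub: x = -5.

Answer: x ∈ {-5}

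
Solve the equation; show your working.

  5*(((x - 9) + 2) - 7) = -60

Step 1. [5*(((x - 9) + 2) - 7) = -60] divide by the outer 5 ⇒ div: ((x - 9) + 2) - 7 = -12.
Step 2. [((x - 9) + 2) - 7 = -12] -7 is outermost — add 7 both sides. So sub: (x - 9) + 2 = -5.
Step 3. [(x - 9) + 2 = -5] 2 comes off first (subtract 2). So sub: x - 9 = -7.
Step 4. [x - 9 = -7] the outer -9 inverts by adding 9. So sub: x = 2.

Answer: x ∈ {2}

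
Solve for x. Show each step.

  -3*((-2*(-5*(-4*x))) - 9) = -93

Step 1. [-3*((-2*(-5*(-4*x))) - 9) = -93] -3 out front; divide by -3 ⇒ div: (-2*(-5*(-4*x))) - 9 = 31.
Step 2. [(-2*(-5*(-4*x))) - 9 = 31] the outer -9 inverts by adding 9, so sub: -2*(-5*(-4*x)) = 40.
Step 3. [-2*(-5*(-4*x)) = 40] -2 out front; divide by -2 ⇒ div: -5*(-4*x) = -20.
Step 4. [-5*(-4*x) = -20] divide by the outer -5 ⇒ div: -4*x = 4.
Step 5. [-4*x = 4] divide by the outer -4 ⇒ div: x = -1.

Answer: x ∈ {-1}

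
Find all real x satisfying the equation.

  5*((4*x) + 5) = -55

Step 1. [5*((4*x) + 5) = -55] leading coefficient 5: divide by 5 ⇒ div: (4*x) + 5 = -11.
Step 2. [(4*x) + 5 = -11] 5 comes off first (subtract 5), so sub: 4*x = -16.
Step 3. [4*x = -16] divide by the outer 4 ⇒ div: x = -4.

Answer: x ∈ {-4}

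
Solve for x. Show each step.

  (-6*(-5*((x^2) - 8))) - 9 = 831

Step 1. [(-6*(-5*((x^2) - 8))) - 9 = 831] the outer -9 inverts by adding 9, so sub: -6*(-5*((x^2) - 8)) = 840.
Step 2. [-6*(-5*((x^2) - 8)) = 840] leading coefficient -6: divide by -6, so div: -5*((x^2) - 8) = -140.
Step 3. [-5*((x^2) - 8) = -140] divide by the outer -5. So div: (x^2) - 8 = 28.
Step 4. [(x^2) - 8 = 28] 8 comes off first (add 8) ⇒ sub: x^2 = 36.
Step 5. [x^2 = 36] 36 ≥ 0, LHS is (·)² — take ±√, so sqrt: x = 6 or -6.

Answer: x ∈ {-6, 6}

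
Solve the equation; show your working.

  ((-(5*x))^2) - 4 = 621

Step 1. [((-(5*x))^2) - 4 = 621] -4 is outermost — add 4 both sides. So sub: (-(5*x))^2 = 625.
Step 2. [(-(5*x))^2 = 625] LHS squared, RHS 625 ≥ 0: apply √ (±). So sqrt: -(5*x) = 25 or -25.
Step 3. [-(5*x) = 25 or -25] LHS negated; negate both sides. So neg: 5*x = -25 or 25.
Step 4. [5*x = -25 or 25] LHS = 5·(…); ÷5 both sides, so div: x = -5 or 5.

Answer: x ∈ {-5, 5}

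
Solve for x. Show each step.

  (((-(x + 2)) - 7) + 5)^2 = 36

Step 1. [(((-(x + 2)) - 7) + 5)^2 = 36] LHS squared, RHS 36 ≥ 0: apply √ (±) ⇒ sqrt: ((-(x + 2)) - 7) + 5 = 6 or -6.
Step 2. [((-(x + 2)) - 7) + 5 = 6 or -6] subtract 5: x sits inside (… + 5), so sub: (-(x + 2)) - 7 = 1 or -11.
Step 3. [(-(x + 2)) - 7 = 1 or -11] 7 comes off first (add 7). So sub: -(x + 2) = 8 or -4.
Step 4. [-(x + 2) = 8 or -4] LHS negated; negate both sides. So neg: x + 2 = -8 or 4.
Step 5. [x + 2 = -8 or 4] subtract 2: x sits inside (… + 2), so sub: x = -10 or 2.

Answer: x ∈ {-10, 2}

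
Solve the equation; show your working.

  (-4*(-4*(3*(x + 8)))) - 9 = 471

Step 1. [(-4*(-4*(3*(x + 8)))) - 9 = 471] 9 comes off first (add 9). So sub: -4*(-4*(3*(x + 8))) = 480.
Step 2. [-4*(-4*(3*(x + 8))) = 480] divide by the outer -4. So div: -4*(3*(x + 8)) = -120.
Step 3. [-4*(3*(x + 8)) = -120] divide by the outer -4. So div: 3*(x + 8) = 30.
Step 4. [3*(x + 8) = 30] 3 out front; divide by 3 ⇒ div: x + 8 = 10.
Step 5. [x + 8 = 10] subtract 8: x sits inside (… + 8), so sub: x = 2.

Answer: x ∈ {2}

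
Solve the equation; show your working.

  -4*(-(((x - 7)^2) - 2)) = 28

Step 1. [-4*(-(((x - 7)^2) - 2)) = 28] LHS = -4·(…); ÷-4 both sides. So div: -(((x - 7)^2) - 2) = -7.
Step 2. [-(((x - 7)^2) - 2) = -7] LHS negated; negate both sides, so neg: ((x - 7)^2) - 2 = 7.
Step 3. [((x - 7)^2) - 2 = 7] the outer -2 inverts by adding 2. So sub: (x - 7)^2 = 9.
Step 4. [(x - 7)^2 = 9] LHS squared, RHS 9 ≥ 0: apply √ (±). So sqrt: x - 7 = 3 or -3.
Step 5. [x - 7 = 3 or -3] the outer -7 inverts by adding 7, so sub: x = 10 or 4.

Answer: x ∈ {4, 10}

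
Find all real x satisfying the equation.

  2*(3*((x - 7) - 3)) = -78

Step 1. [2*(3*((x - 7) - 3)) = -78] divide by the outer 2. So div: 3*((x - 7) - 3) = -39.
Step 2. [3*((x - 7) - 3) = -39] 3·(inner) — divide through by 3, so div: (x - 7) - 3 = -13.
Step 3. [(x - 7) - 3 = -13] add 3: x sits inside (… - 3), so sub: x - 7 = -10.
Step 4. [x - 7 = -10] peel the -7: add 7 from each side ⇒ sub: x = -3.

Answer: x ∈ {-3}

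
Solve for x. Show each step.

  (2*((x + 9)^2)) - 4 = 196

Step 1. [(2*((x + 9)^2)) - 4 = 196] add 4: x sits inside (… - 4), so sub: 2*((x + 9)^2) = 200.
Step 2. [2*((x + 9)^2) = 200] leading coefficient 2: divide by 2. So div: (x + 9)^2 = 100.
Step 3. [(x + 9)^2 = 100] LHS squared, RHS 100 ≥ 0: apply √ (±) ⇒ sqrt: x + 9 = 10 or -10.
Step 4. [x + 9 = 10 or -10] +9 is outermost — subtract 9 both sides. So sub: x = 1 or -19.

Answer: x ∈ {-19, 1}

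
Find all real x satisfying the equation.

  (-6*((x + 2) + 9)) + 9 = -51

Step 1. [(-6*((x + 2) + 9)) + 9 = -51] the outer +9 inverts by subtracting 9 ⇒ sub: -6*((x + 2) + 9) = -60.
Step 2. [-6*((x + 2) + 9) = -60] leading coefficient -6: divide by -6. So div: (x + 2) + 9 = 10.
Step 3. [(x + 2) + 9 = 10] 9 comes off first (subtract 9) ⇒ sub: x + 2 = 1.
Step 4. [x + 2 = 1] +2 is outermost — subtract 2 both sides ⇒ sub: x = -1.

Answer: x ∈ {-1}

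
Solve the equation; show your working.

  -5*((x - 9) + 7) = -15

Step 1. [-5*((x - 9) + 7) = -15] leading coefficient -5: divide by -5, so div: (x - 9) + 7 = 3.
Step 2. [(x - 9) + 7 = 3] 7 comes off first (subtract 7) ⇒ sub: x - 9 = -4.
Step 3. [x - 9 = -4] 9 comes off first (add 9) ⇒ sub: x = 5.

Answer: x ∈ {5}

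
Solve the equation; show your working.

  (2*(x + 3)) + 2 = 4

Step 1. [(2*(x + 3)) + 2 = 4] 2 divides every term; factor it out. So factor: (x + 3) + 1 = 2.
Step 2. [(x + 3) + 1 = 2] subtract 1: x sits inside (… + 1) ⇒ sub: x + 3 = 1.
Step 3. [x + 3 = 1] subtract 3: x sits inside (… + 3). So sub: x = -2.

Answer: x ∈ {-2}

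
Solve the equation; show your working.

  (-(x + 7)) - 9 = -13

Step 1. [(-(x + 7)) - 9 = -13] -9 is outermost — add 9 both sides. So sub: -(x + 7) = -4.
Step 2. [-(x + 7) = -4] LHS negated; negate both sides, so neg: x + 7 = 4.
Step 3. [x + 7 = 4] peel the +7: subtract 7 from each side. So sub: x = -3.

Answer: x ∈ {-3}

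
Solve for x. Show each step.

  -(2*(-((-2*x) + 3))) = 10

Step 1. [-(2*(-((-2*x) + 3))) = 10] LHS negated; negate both sides ⇒ neg: 2*(-((-2*x) + 3)) = -10.
Step 2. [2*(-((-2*x) + 3)) = -10] divide by the outer 2. So div: -((-2*x) + 3) = -5.
Step 3. [-((-2*x) + 3) = -5] LHS negated; negate both sides ⇒ neg: (-2*x) + 3 = 5.
Step 4. [(-2*x) + 3 = 5] the outer +3 inverts by subtracting 3, so sub: -2*x = 2.
Step 5. [-2*x = 2] -2·(inner) — divide through by -2, so div: x = -1.

Answer: x ∈ {-1}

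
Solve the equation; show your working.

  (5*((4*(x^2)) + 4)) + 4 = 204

Step 1. [(5*((4*(x^2)) + 4)) + 4 = 204] the outer +4 inverts by subtracting 4, so sub: 5*((4*(x^2)) + 4) = 200.
Step 2. [5*((4*(x^2)) + 4) = 200] LHS = 5·(…); ÷5 both sides, so div: (4*(x^2)) + 4 = 40.
Step 3. [(4*(x^2)) + 4 = 40] 4 divides every term; factor it out ⇒ factor: (x^2) + 1 = 10.
Step 4. [(x^2) + 1 = 10] 1 comes off first (subtract 1), so sub: x^2 = 9.
Step 5. [x^2 = 9] LHS squared, RHS 9 ≥ 0: apply √ (±), so sqrt: x = 3 or -3.

Answer: x ∈ {-3, 3}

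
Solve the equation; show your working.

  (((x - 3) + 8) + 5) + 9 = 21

Step 1. [(((x - 3) + 8) + 5) + 9 = 21] 9 comes off first (subtract 9), so sub: ((x - 3) + 8) + 5 = 12.
Step 2. [((x - 3) + 8) + 5 = 12] +5 is outermost — subtract 5 both sides, so sub: (x - 3) + 8 = 7.
Step 3. [(x - 3) + 8 = 7] the outer +8 inverts by subtracting 8. So sub: x - 3 = -1.
Step 4. [x - 3 = -1] -3 is outermost — add 3 both sides ⇒ sub: x = 2.

Answer: x ∈ {2}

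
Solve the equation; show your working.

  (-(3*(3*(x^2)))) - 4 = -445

Step 1. [(-(3*(3*(x^2)))) - 4 = -445] 4 comes off first (add 4). So sub: -(3*(3*(x^2))) = -441.
Step 2. [-(3*(3*(x^2))) = -441] leading − — multiply by −1, so neg: 3*(3*(x^2)) = 441.
Step 3. [3*(3*(x^2)) = 441] divide by the outer 3 ⇒ div: 3*(x^2) = 147.
Step 4. [3*(x^2) = 147] leading coefficient 3: divide by 3. So div: x^2 = 49.
Step 5. [x^2 = 49] LHS squared, RHS 49 ≥ 0: apply √ (±), so sqrt: x = 7 or -7.

Answer: x ∈ {-7, 7}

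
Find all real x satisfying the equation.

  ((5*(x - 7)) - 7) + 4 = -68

Step 1. [((5*(x - 7)) - 7) + 4 = -68] the outer +4 inverts by subtracting 4, so sub: (5*(x - 7)) - 7 = -72.
Step 2. [(5*(x - 7)) - 7 = -72] -7 is outermost — add 7 both sides ⇒ sub: 5*(x - 7) = -65.
Step 3. [5*(x - 7) = -65] 5·(inner) — divide through by 5, so div: x - 7 = -13.
Step 4. [x - 7 = -13] the outer -7 inverts by adding 7. So sub: x = -6.

Answer: x ∈ {-6}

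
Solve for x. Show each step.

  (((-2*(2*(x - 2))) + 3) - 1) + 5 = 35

Step 1. [(((-2*(2*(x - 2))) + 3) - 1) + 5 = 35] the outer +5 inverts by subtracting 5, so sub: ((-2*(2*(x - 2))) + 3) - 1 = 30.
Step 2. [((-2*(2*(x - 2))) + 3) - 1 = 30] peel the -1: add 1 from each side. So sub: (-2*(2*(x - 2))) + 3 = 31.
Step 3. [(-2*(2*(x - 2))) + 3 = 31] subtract 3: x sits inside (… + 3), so sub: -2*(2*(x - 2)) = 28.
Step 4. [-2*(2*(x - 2)) = 28] -2 out front; divide by -2. So div: 2*(x - 2) = -14.
Step 5. [2*(x - 2) = -14] 2·(inner) — divide through by 2, so div: x - 2 = -7.
Step 6. [x - 2 = -7] -2 is outermost — add 2 both sides. So sub: x = -5.

Answer: x ∈ {-5}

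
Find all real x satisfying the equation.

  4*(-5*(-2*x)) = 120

Step 1. [4*(-5*(-2*x)) = 120] 4·(inner) — divide through by 4. So div: -5*(-2*x) = 30.
Step 2. [-5*(-2*x) = 30] -5 out front; divide by -5, so div: -2*x = -6.
Step 3. [-2*x = -6] -2 out front; divide by -2, so div: x = 3.

Answer: x ∈ {3}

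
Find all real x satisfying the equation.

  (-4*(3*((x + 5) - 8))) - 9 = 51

Step 1. [(-4*(3*((x + 5) - 8))) - 9 = 51] peel the -9: add 9 from each side, so sub: -4*(3*((x + 5) - 8)) = 60.
Step 2. [-4*(3*((x + 5) - 8)) = 60] -4·(inner) — divide through by -4, so div: 3*((x + 5) - 8) = -15.
Step 3. [3*((x + 5) - 8) = -15] leading coefficient 3: divide by 3, so div: (x + 5) - 8 = -5.
Step 4. [(x + 5) - 8 = -5] the outer -8 inverts by adding 8 ⇒ sub: x + 5 = 3.
Step 5. [x + 5 = 3] subtract 5: x sits inside (… + 5), so sub: x = -2.

Answer: x ∈ {-2}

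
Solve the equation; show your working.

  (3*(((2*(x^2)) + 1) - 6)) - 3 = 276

Step 1. [(3*(((2*(x^2)) + 1) - 6)) - 3 = 276] 3 | LHS and 3 | 276: pull 3 out. So factor: (((2*(x^2)) + 1) - 6) - 1 = 92.
Step 2. [(((2*(x^2)) + 1) - 6) - 1 = 92] add 1: x sits inside (… - 1). So sub: ((2*(x^2)) + 1) - 6 = 93.
Step 3. [((2*(x^2)) + 1) - 6 = 93] peel the -6: add 6 from each side, so sub: (2*(x^2)) + 1 = 99.
Step 4. [(2*(x^2)) + 1 = 99] 1 comes off first (subtract 1), so sub: 2*(x^2) = 98.
Step 5. [2*(x^2) = 98] 2 out front; divide by 2. So div: x^2 = 49.
Step 6. [x^2 = 49] LHS squared, RHS 49 ≥ 0: apply √ (±) ⇒ sqrt: x = 7 or -7.

Answer: x ∈ {-7, 7}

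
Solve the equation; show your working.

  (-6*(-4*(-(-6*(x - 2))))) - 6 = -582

Step 1. [(-6*(-4*(-(-6*(x - 2))))) - 6 = -582] -6 divides every term; factor it out. So factor: (-4*(-(-6*(x - 2)))) + 1 = 97.
Step 2. [(-4*(-(-6*(x - 2)))) + 1 = 97] +1 is outermost — subtract 1 both sides. So sub: -4*(-(-6*(x - 2))) = 96.
Step 3. [-4*(-(-6*(x - 2))) = 96] LHS = -4·(…); ÷-4 both sides ⇒ div: -(-6*(x - 2)) = -24.
Step 4. [-(-6*(x - 2)) = -24] LHS negated; negate both sides, so neg: -6*(x - 2) = 24.
Step 5. [-6*(x - 2) = 24] -6 out front; divide by -6 ⇒ div: x - 2 = -4.
Step 6. [x - 2 = -4] -2 is outermost — add 2 both sides, so sub: x = -2.

Answer: x ∈ {-2}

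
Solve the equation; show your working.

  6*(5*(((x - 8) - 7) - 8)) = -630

Step 1. [6*(5*(((x - 8) - 7) - 8)) = -630] divide by the outer 6. So div: 5*(((x - 8) - 7) - 8) = -105.
Step 2. [5*(((x - 8) - 7) - 8) = -105] 5 out front; divide by 5. So div: ((x - 8) - 7) - 8 = -21.
Step 3. [((x - 8) - 7) - 8 = -21] add 8: x sits inside (… - 8) ⇒ sub: (x - 8) - 7 = -13.
Step 4. [(x - 8) - 7 = -13] the outer -7 inverts by adding 7 ⇒ sub: x - 8 = -6.
Step 5. [x - 8 = -6] peel the -8: add 8 from each side. So sub: x = 2.

Answer: x ∈ {2}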